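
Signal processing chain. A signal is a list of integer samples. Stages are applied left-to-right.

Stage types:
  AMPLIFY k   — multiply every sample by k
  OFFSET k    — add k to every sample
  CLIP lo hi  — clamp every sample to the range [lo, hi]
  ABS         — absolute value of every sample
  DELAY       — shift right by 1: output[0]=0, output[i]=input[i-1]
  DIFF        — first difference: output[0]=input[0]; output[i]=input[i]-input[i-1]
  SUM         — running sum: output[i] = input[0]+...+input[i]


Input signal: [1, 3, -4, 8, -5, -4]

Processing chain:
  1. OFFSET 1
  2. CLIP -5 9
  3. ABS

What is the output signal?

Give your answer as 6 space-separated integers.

Input: [1, 3, -4, 8, -5, -4]
Stage 1 (OFFSET 1): 1+1=2, 3+1=4, -4+1=-3, 8+1=9, -5+1=-4, -4+1=-3 -> [2, 4, -3, 9, -4, -3]
Stage 2 (CLIP -5 9): clip(2,-5,9)=2, clip(4,-5,9)=4, clip(-3,-5,9)=-3, clip(9,-5,9)=9, clip(-4,-5,9)=-4, clip(-3,-5,9)=-3 -> [2, 4, -3, 9, -4, -3]
Stage 3 (ABS): |2|=2, |4|=4, |-3|=3, |9|=9, |-4|=4, |-3|=3 -> [2, 4, 3, 9, 4, 3]

Answer: 2 4 3 9 4 3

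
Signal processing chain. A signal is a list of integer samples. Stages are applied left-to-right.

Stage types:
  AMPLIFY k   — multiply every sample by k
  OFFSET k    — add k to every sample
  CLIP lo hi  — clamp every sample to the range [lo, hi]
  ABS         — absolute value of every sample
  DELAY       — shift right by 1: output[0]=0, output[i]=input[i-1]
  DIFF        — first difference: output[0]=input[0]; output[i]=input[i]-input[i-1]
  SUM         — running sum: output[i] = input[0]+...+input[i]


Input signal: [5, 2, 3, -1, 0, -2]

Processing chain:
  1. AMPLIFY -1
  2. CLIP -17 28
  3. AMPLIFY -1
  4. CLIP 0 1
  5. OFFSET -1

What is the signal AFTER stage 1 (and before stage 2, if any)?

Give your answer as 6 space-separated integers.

Input: [5, 2, 3, -1, 0, -2]
Stage 1 (AMPLIFY -1): 5*-1=-5, 2*-1=-2, 3*-1=-3, -1*-1=1, 0*-1=0, -2*-1=2 -> [-5, -2, -3, 1, 0, 2]

Answer: -5 -2 -3 1 0 2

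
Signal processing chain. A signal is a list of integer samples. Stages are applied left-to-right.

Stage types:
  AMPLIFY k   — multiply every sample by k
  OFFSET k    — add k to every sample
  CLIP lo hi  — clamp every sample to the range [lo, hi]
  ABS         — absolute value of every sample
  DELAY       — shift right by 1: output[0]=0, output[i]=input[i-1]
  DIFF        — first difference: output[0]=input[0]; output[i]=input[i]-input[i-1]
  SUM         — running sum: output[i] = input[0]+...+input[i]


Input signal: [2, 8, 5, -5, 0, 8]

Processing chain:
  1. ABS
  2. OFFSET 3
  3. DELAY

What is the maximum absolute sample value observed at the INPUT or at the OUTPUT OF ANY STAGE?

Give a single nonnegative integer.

Answer: 11

Derivation:
Input: [2, 8, 5, -5, 0, 8] (max |s|=8)
Stage 1 (ABS): |2|=2, |8|=8, |5|=5, |-5|=5, |0|=0, |8|=8 -> [2, 8, 5, 5, 0, 8] (max |s|=8)
Stage 2 (OFFSET 3): 2+3=5, 8+3=11, 5+3=8, 5+3=8, 0+3=3, 8+3=11 -> [5, 11, 8, 8, 3, 11] (max |s|=11)
Stage 3 (DELAY): [0, 5, 11, 8, 8, 3] = [0, 5, 11, 8, 8, 3] -> [0, 5, 11, 8, 8, 3] (max |s|=11)
Overall max amplitude: 11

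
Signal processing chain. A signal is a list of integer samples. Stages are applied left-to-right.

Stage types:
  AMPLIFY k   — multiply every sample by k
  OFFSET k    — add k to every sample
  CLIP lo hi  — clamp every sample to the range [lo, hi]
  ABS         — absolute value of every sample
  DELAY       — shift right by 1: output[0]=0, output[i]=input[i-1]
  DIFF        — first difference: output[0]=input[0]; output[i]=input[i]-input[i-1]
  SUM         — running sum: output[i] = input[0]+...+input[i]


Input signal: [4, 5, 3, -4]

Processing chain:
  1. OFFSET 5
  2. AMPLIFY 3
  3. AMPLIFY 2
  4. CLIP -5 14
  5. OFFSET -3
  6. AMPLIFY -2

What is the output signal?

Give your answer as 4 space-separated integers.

Answer: -22 -22 -22 -6

Derivation:
Input: [4, 5, 3, -4]
Stage 1 (OFFSET 5): 4+5=9, 5+5=10, 3+5=8, -4+5=1 -> [9, 10, 8, 1]
Stage 2 (AMPLIFY 3): 9*3=27, 10*3=30, 8*3=24, 1*3=3 -> [27, 30, 24, 3]
Stage 3 (AMPLIFY 2): 27*2=54, 30*2=60, 24*2=48, 3*2=6 -> [54, 60, 48, 6]
Stage 4 (CLIP -5 14): clip(54,-5,14)=14, clip(60,-5,14)=14, clip(48,-5,14)=14, clip(6,-5,14)=6 -> [14, 14, 14, 6]
Stage 5 (OFFSET -3): 14+-3=11, 14+-3=11, 14+-3=11, 6+-3=3 -> [11, 11, 11, 3]
Stage 6 (AMPLIFY -2): 11*-2=-22, 11*-2=-22, 11*-2=-22, 3*-2=-6 -> [-22, -22, -22, -6]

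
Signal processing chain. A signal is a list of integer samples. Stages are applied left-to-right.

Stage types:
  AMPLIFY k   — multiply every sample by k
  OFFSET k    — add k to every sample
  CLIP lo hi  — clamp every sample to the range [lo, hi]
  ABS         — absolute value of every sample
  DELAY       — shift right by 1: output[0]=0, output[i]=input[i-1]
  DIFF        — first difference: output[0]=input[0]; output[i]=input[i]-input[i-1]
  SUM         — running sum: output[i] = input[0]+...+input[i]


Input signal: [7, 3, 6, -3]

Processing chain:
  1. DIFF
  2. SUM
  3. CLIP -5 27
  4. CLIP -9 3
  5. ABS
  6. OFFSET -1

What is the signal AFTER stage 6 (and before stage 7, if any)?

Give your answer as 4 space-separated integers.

Answer: 2 2 2 2

Derivation:
Input: [7, 3, 6, -3]
Stage 1 (DIFF): s[0]=7, 3-7=-4, 6-3=3, -3-6=-9 -> [7, -4, 3, -9]
Stage 2 (SUM): sum[0..0]=7, sum[0..1]=3, sum[0..2]=6, sum[0..3]=-3 -> [7, 3, 6, -3]
Stage 3 (CLIP -5 27): clip(7,-5,27)=7, clip(3,-5,27)=3, clip(6,-5,27)=6, clip(-3,-5,27)=-3 -> [7, 3, 6, -3]
Stage 4 (CLIP -9 3): clip(7,-9,3)=3, clip(3,-9,3)=3, clip(6,-9,3)=3, clip(-3,-9,3)=-3 -> [3, 3, 3, -3]
Stage 5 (ABS): |3|=3, |3|=3, |3|=3, |-3|=3 -> [3, 3, 3, 3]
Stage 6 (OFFSET -1): 3+-1=2, 3+-1=2, 3+-1=2, 3+-1=2 -> [2, 2, 2, 2]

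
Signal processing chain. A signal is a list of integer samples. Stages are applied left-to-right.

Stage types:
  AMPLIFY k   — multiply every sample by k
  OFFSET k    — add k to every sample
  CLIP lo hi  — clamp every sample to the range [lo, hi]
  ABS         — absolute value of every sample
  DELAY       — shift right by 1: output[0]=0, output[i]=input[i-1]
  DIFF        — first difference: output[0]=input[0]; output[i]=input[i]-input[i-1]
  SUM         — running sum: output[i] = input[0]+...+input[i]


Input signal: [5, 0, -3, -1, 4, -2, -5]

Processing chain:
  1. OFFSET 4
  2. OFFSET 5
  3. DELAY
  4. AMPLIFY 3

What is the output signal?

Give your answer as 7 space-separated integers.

Answer: 0 42 27 18 24 39 21

Derivation:
Input: [5, 0, -3, -1, 4, -2, -5]
Stage 1 (OFFSET 4): 5+4=9, 0+4=4, -3+4=1, -1+4=3, 4+4=8, -2+4=2, -5+4=-1 -> [9, 4, 1, 3, 8, 2, -1]
Stage 2 (OFFSET 5): 9+5=14, 4+5=9, 1+5=6, 3+5=8, 8+5=13, 2+5=7, -1+5=4 -> [14, 9, 6, 8, 13, 7, 4]
Stage 3 (DELAY): [0, 14, 9, 6, 8, 13, 7] = [0, 14, 9, 6, 8, 13, 7] -> [0, 14, 9, 6, 8, 13, 7]
Stage 4 (AMPLIFY 3): 0*3=0, 14*3=42, 9*3=27, 6*3=18, 8*3=24, 13*3=39, 7*3=21 -> [0, 42, 27, 18, 24, 39, 21]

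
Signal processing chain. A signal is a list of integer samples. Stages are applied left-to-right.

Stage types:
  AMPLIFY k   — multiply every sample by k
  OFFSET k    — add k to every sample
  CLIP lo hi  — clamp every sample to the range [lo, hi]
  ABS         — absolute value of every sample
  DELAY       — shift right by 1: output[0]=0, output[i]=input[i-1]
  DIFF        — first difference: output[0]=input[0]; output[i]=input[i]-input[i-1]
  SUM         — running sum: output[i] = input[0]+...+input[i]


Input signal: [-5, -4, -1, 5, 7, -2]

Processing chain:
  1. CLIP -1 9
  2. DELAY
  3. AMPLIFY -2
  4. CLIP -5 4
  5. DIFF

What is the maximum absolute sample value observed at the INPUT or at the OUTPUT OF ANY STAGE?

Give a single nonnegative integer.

Answer: 14

Derivation:
Input: [-5, -4, -1, 5, 7, -2] (max |s|=7)
Stage 1 (CLIP -1 9): clip(-5,-1,9)=-1, clip(-4,-1,9)=-1, clip(-1,-1,9)=-1, clip(5,-1,9)=5, clip(7,-1,9)=7, clip(-2,-1,9)=-1 -> [-1, -1, -1, 5, 7, -1] (max |s|=7)
Stage 2 (DELAY): [0, -1, -1, -1, 5, 7] = [0, -1, -1, -1, 5, 7] -> [0, -1, -1, -1, 5, 7] (max |s|=7)
Stage 3 (AMPLIFY -2): 0*-2=0, -1*-2=2, -1*-2=2, -1*-2=2, 5*-2=-10, 7*-2=-14 -> [0, 2, 2, 2, -10, -14] (max |s|=14)
Stage 4 (CLIP -5 4): clip(0,-5,4)=0, clip(2,-5,4)=2, clip(2,-5,4)=2, clip(2,-5,4)=2, clip(-10,-5,4)=-5, clip(-14,-5,4)=-5 -> [0, 2, 2, 2, -5, -5] (max |s|=5)
Stage 5 (DIFF): s[0]=0, 2-0=2, 2-2=0, 2-2=0, -5-2=-7, -5--5=0 -> [0, 2, 0, 0, -7, 0] (max |s|=7)
Overall max amplitude: 14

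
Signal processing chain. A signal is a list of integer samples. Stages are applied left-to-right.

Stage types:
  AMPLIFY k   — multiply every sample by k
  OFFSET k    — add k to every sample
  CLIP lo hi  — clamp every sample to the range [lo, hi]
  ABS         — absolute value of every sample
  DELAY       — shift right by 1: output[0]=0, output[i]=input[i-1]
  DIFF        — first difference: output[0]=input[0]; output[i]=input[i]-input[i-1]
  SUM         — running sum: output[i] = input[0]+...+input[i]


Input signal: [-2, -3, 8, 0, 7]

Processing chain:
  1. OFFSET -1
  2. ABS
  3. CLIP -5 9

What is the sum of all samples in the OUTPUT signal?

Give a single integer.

Answer: 21

Derivation:
Input: [-2, -3, 8, 0, 7]
Stage 1 (OFFSET -1): -2+-1=-3, -3+-1=-4, 8+-1=7, 0+-1=-1, 7+-1=6 -> [-3, -4, 7, -1, 6]
Stage 2 (ABS): |-3|=3, |-4|=4, |7|=7, |-1|=1, |6|=6 -> [3, 4, 7, 1, 6]
Stage 3 (CLIP -5 9): clip(3,-5,9)=3, clip(4,-5,9)=4, clip(7,-5,9)=7, clip(1,-5,9)=1, clip(6,-5,9)=6 -> [3, 4, 7, 1, 6]
Output sum: 21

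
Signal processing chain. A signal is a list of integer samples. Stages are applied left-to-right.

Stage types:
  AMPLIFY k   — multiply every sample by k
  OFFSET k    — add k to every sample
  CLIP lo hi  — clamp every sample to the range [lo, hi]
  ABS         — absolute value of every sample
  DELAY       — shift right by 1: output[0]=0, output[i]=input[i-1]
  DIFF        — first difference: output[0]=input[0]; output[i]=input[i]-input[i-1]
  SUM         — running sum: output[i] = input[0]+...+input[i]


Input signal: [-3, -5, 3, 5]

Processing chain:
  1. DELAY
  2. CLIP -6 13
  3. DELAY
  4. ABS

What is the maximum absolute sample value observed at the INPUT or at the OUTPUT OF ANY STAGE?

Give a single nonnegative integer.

Answer: 5

Derivation:
Input: [-3, -5, 3, 5] (max |s|=5)
Stage 1 (DELAY): [0, -3, -5, 3] = [0, -3, -5, 3] -> [0, -3, -5, 3] (max |s|=5)
Stage 2 (CLIP -6 13): clip(0,-6,13)=0, clip(-3,-6,13)=-3, clip(-5,-6,13)=-5, clip(3,-6,13)=3 -> [0, -3, -5, 3] (max |s|=5)
Stage 3 (DELAY): [0, 0, -3, -5] = [0, 0, -3, -5] -> [0, 0, -3, -5] (max |s|=5)
Stage 4 (ABS): |0|=0, |0|=0, |-3|=3, |-5|=5 -> [0, 0, 3, 5] (max |s|=5)
Overall max amplitude: 5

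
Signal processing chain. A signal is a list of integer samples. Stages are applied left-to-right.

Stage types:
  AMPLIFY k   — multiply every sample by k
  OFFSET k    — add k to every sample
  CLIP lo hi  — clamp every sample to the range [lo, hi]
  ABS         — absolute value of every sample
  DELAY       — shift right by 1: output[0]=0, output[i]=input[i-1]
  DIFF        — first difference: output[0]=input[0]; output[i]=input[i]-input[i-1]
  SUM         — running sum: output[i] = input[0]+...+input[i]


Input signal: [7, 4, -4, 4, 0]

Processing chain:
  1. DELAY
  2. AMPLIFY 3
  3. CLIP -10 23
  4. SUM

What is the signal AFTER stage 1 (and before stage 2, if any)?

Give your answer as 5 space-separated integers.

Input: [7, 4, -4, 4, 0]
Stage 1 (DELAY): [0, 7, 4, -4, 4] = [0, 7, 4, -4, 4] -> [0, 7, 4, -4, 4]

Answer: 0 7 4 -4 4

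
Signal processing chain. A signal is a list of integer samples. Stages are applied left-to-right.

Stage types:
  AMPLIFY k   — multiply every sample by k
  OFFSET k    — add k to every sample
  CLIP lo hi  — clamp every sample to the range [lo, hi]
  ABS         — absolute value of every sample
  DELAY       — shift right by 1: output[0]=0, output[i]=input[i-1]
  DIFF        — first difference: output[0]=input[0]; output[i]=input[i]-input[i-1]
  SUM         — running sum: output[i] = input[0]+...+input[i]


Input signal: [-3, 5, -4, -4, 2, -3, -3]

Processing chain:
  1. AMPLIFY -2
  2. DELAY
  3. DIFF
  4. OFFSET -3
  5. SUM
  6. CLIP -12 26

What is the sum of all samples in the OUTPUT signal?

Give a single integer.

Input: [-3, 5, -4, -4, 2, -3, -3]
Stage 1 (AMPLIFY -2): -3*-2=6, 5*-2=-10, -4*-2=8, -4*-2=8, 2*-2=-4, -3*-2=6, -3*-2=6 -> [6, -10, 8, 8, -4, 6, 6]
Stage 2 (DELAY): [0, 6, -10, 8, 8, -4, 6] = [0, 6, -10, 8, 8, -4, 6] -> [0, 6, -10, 8, 8, -4, 6]
Stage 3 (DIFF): s[0]=0, 6-0=6, -10-6=-16, 8--10=18, 8-8=0, -4-8=-12, 6--4=10 -> [0, 6, -16, 18, 0, -12, 10]
Stage 4 (OFFSET -3): 0+-3=-3, 6+-3=3, -16+-3=-19, 18+-3=15, 0+-3=-3, -12+-3=-15, 10+-3=7 -> [-3, 3, -19, 15, -3, -15, 7]
Stage 5 (SUM): sum[0..0]=-3, sum[0..1]=0, sum[0..2]=-19, sum[0..3]=-4, sum[0..4]=-7, sum[0..5]=-22, sum[0..6]=-15 -> [-3, 0, -19, -4, -7, -22, -15]
Stage 6 (CLIP -12 26): clip(-3,-12,26)=-3, clip(0,-12,26)=0, clip(-19,-12,26)=-12, clip(-4,-12,26)=-4, clip(-7,-12,26)=-7, clip(-22,-12,26)=-12, clip(-15,-12,26)=-12 -> [-3, 0, -12, -4, -7, -12, -12]
Output sum: -50

Answer: -50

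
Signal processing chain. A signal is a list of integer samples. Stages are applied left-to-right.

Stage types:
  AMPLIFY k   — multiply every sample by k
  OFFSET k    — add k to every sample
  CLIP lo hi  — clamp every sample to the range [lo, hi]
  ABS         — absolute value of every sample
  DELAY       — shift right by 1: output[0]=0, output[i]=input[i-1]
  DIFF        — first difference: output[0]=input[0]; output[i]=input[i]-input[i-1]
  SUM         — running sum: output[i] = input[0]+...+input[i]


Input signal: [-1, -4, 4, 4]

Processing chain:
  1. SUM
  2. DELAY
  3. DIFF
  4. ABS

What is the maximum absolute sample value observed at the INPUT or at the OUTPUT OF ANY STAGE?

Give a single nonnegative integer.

Answer: 5

Derivation:
Input: [-1, -4, 4, 4] (max |s|=4)
Stage 1 (SUM): sum[0..0]=-1, sum[0..1]=-5, sum[0..2]=-1, sum[0..3]=3 -> [-1, -5, -1, 3] (max |s|=5)
Stage 2 (DELAY): [0, -1, -5, -1] = [0, -1, -5, -1] -> [0, -1, -5, -1] (max |s|=5)
Stage 3 (DIFF): s[0]=0, -1-0=-1, -5--1=-4, -1--5=4 -> [0, -1, -4, 4] (max |s|=4)
Stage 4 (ABS): |0|=0, |-1|=1, |-4|=4, |4|=4 -> [0, 1, 4, 4] (max |s|=4)
Overall max amplitude: 5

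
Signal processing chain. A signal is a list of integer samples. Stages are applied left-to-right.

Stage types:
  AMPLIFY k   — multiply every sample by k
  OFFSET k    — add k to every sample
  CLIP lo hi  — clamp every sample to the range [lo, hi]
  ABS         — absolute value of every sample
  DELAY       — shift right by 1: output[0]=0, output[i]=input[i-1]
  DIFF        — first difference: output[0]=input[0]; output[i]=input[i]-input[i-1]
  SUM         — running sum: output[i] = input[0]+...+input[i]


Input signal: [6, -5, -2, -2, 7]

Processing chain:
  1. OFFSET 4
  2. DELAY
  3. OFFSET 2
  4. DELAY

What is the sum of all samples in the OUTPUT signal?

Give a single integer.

Input: [6, -5, -2, -2, 7]
Stage 1 (OFFSET 4): 6+4=10, -5+4=-1, -2+4=2, -2+4=2, 7+4=11 -> [10, -1, 2, 2, 11]
Stage 2 (DELAY): [0, 10, -1, 2, 2] = [0, 10, -1, 2, 2] -> [0, 10, -1, 2, 2]
Stage 3 (OFFSET 2): 0+2=2, 10+2=12, -1+2=1, 2+2=4, 2+2=4 -> [2, 12, 1, 4, 4]
Stage 4 (DELAY): [0, 2, 12, 1, 4] = [0, 2, 12, 1, 4] -> [0, 2, 12, 1, 4]
Output sum: 19

Answer: 19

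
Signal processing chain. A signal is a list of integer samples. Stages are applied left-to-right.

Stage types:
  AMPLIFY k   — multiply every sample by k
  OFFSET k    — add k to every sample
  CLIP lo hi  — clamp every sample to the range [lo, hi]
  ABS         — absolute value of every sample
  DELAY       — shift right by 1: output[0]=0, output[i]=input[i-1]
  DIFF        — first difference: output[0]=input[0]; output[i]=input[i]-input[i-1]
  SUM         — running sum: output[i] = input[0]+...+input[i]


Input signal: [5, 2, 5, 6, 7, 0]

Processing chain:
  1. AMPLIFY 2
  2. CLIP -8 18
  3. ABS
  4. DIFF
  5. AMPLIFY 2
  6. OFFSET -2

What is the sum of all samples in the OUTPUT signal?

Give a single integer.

Answer: -12

Derivation:
Input: [5, 2, 5, 6, 7, 0]
Stage 1 (AMPLIFY 2): 5*2=10, 2*2=4, 5*2=10, 6*2=12, 7*2=14, 0*2=0 -> [10, 4, 10, 12, 14, 0]
Stage 2 (CLIP -8 18): clip(10,-8,18)=10, clip(4,-8,18)=4, clip(10,-8,18)=10, clip(12,-8,18)=12, clip(14,-8,18)=14, clip(0,-8,18)=0 -> [10, 4, 10, 12, 14, 0]
Stage 3 (ABS): |10|=10, |4|=4, |10|=10, |12|=12, |14|=14, |0|=0 -> [10, 4, 10, 12, 14, 0]
Stage 4 (DIFF): s[0]=10, 4-10=-6, 10-4=6, 12-10=2, 14-12=2, 0-14=-14 -> [10, -6, 6, 2, 2, -14]
Stage 5 (AMPLIFY 2): 10*2=20, -6*2=-12, 6*2=12, 2*2=4, 2*2=4, -14*2=-28 -> [20, -12, 12, 4, 4, -28]
Stage 6 (OFFSET -2): 20+-2=18, -12+-2=-14, 12+-2=10, 4+-2=2, 4+-2=2, -28+-2=-30 -> [18, -14, 10, 2, 2, -30]
Output sum: -12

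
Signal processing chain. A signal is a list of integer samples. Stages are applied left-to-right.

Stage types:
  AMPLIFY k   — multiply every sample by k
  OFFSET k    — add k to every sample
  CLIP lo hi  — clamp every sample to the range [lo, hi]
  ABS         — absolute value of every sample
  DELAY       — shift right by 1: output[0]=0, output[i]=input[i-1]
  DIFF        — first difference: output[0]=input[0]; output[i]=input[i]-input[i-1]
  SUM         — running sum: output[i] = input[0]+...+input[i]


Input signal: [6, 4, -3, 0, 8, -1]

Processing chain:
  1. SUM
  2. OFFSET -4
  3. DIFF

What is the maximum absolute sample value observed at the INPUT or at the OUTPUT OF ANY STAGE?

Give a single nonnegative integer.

Answer: 15

Derivation:
Input: [6, 4, -3, 0, 8, -1] (max |s|=8)
Stage 1 (SUM): sum[0..0]=6, sum[0..1]=10, sum[0..2]=7, sum[0..3]=7, sum[0..4]=15, sum[0..5]=14 -> [6, 10, 7, 7, 15, 14] (max |s|=15)
Stage 2 (OFFSET -4): 6+-4=2, 10+-4=6, 7+-4=3, 7+-4=3, 15+-4=11, 14+-4=10 -> [2, 6, 3, 3, 11, 10] (max |s|=11)
Stage 3 (DIFF): s[0]=2, 6-2=4, 3-6=-3, 3-3=0, 11-3=8, 10-11=-1 -> [2, 4, -3, 0, 8, -1] (max |s|=8)
Overall max amplitude: 15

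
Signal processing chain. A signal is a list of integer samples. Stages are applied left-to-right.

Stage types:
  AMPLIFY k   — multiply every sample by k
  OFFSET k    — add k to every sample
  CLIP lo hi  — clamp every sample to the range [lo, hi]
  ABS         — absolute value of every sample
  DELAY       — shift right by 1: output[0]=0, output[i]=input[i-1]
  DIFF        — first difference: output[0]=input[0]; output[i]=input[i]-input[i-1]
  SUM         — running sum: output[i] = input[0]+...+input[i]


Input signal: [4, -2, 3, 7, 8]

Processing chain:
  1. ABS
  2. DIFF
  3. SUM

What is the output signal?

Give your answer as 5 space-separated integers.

Input: [4, -2, 3, 7, 8]
Stage 1 (ABS): |4|=4, |-2|=2, |3|=3, |7|=7, |8|=8 -> [4, 2, 3, 7, 8]
Stage 2 (DIFF): s[0]=4, 2-4=-2, 3-2=1, 7-3=4, 8-7=1 -> [4, -2, 1, 4, 1]
Stage 3 (SUM): sum[0..0]=4, sum[0..1]=2, sum[0..2]=3, sum[0..3]=7, sum[0..4]=8 -> [4, 2, 3, 7, 8]

Answer: 4 2 3 7 8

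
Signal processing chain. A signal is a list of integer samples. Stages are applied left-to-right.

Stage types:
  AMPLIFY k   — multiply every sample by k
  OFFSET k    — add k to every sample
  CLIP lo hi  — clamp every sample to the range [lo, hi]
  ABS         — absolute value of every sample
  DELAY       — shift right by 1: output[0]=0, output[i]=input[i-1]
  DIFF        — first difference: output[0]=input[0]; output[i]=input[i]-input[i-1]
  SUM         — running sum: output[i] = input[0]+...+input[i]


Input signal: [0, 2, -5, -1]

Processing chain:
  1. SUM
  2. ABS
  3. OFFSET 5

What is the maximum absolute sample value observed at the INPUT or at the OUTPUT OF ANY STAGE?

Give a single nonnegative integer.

Answer: 9

Derivation:
Input: [0, 2, -5, -1] (max |s|=5)
Stage 1 (SUM): sum[0..0]=0, sum[0..1]=2, sum[0..2]=-3, sum[0..3]=-4 -> [0, 2, -3, -4] (max |s|=4)
Stage 2 (ABS): |0|=0, |2|=2, |-3|=3, |-4|=4 -> [0, 2, 3, 4] (max |s|=4)
Stage 3 (OFFSET 5): 0+5=5, 2+5=7, 3+5=8, 4+5=9 -> [5, 7, 8, 9] (max |s|=9)
Overall max amplitude: 9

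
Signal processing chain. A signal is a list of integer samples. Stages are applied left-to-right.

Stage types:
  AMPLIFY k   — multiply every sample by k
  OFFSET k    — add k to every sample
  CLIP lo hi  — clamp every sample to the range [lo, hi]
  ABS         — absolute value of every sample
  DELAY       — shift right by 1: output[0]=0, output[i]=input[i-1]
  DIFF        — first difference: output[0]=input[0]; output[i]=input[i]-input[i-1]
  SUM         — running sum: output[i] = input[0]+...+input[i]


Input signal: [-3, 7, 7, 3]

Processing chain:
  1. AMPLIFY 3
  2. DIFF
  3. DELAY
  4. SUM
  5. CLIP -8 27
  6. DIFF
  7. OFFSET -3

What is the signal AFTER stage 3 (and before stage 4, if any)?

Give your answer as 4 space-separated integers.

Input: [-3, 7, 7, 3]
Stage 1 (AMPLIFY 3): -3*3=-9, 7*3=21, 7*3=21, 3*3=9 -> [-9, 21, 21, 9]
Stage 2 (DIFF): s[0]=-9, 21--9=30, 21-21=0, 9-21=-12 -> [-9, 30, 0, -12]
Stage 3 (DELAY): [0, -9, 30, 0] = [0, -9, 30, 0] -> [0, -9, 30, 0]

Answer: 0 -9 30 0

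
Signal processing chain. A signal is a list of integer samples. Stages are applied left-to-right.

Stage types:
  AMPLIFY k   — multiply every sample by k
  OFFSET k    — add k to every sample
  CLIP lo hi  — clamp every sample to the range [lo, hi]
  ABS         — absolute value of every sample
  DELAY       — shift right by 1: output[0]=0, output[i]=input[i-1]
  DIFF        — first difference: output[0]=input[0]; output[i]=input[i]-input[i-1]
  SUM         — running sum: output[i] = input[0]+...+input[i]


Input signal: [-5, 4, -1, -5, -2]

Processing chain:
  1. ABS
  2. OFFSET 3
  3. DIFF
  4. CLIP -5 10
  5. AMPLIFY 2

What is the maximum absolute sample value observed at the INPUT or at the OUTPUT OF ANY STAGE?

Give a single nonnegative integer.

Input: [-5, 4, -1, -5, -2] (max |s|=5)
Stage 1 (ABS): |-5|=5, |4|=4, |-1|=1, |-5|=5, |-2|=2 -> [5, 4, 1, 5, 2] (max |s|=5)
Stage 2 (OFFSET 3): 5+3=8, 4+3=7, 1+3=4, 5+3=8, 2+3=5 -> [8, 7, 4, 8, 5] (max |s|=8)
Stage 3 (DIFF): s[0]=8, 7-8=-1, 4-7=-3, 8-4=4, 5-8=-3 -> [8, -1, -3, 4, -3] (max |s|=8)
Stage 4 (CLIP -5 10): clip(8,-5,10)=8, clip(-1,-5,10)=-1, clip(-3,-5,10)=-3, clip(4,-5,10)=4, clip(-3,-5,10)=-3 -> [8, -1, -3, 4, -3] (max |s|=8)
Stage 5 (AMPLIFY 2): 8*2=16, -1*2=-2, -3*2=-6, 4*2=8, -3*2=-6 -> [16, -2, -6, 8, -6] (max |s|=16)
Overall max amplitude: 16

Answer: 16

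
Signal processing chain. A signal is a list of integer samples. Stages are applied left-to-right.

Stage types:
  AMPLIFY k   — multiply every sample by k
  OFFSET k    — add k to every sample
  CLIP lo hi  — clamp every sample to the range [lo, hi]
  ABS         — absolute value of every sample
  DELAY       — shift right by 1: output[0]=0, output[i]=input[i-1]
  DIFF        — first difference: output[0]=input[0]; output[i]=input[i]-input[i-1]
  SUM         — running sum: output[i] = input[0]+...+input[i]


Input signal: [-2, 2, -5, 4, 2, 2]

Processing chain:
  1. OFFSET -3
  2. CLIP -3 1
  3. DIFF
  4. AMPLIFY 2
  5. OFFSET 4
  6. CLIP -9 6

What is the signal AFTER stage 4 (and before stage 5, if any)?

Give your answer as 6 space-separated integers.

Answer: -6 4 -4 8 -4 0

Derivation:
Input: [-2, 2, -5, 4, 2, 2]
Stage 1 (OFFSET -3): -2+-3=-5, 2+-3=-1, -5+-3=-8, 4+-3=1, 2+-3=-1, 2+-3=-1 -> [-5, -1, -8, 1, -1, -1]
Stage 2 (CLIP -3 1): clip(-5,-3,1)=-3, clip(-1,-3,1)=-1, clip(-8,-3,1)=-3, clip(1,-3,1)=1, clip(-1,-3,1)=-1, clip(-1,-3,1)=-1 -> [-3, -1, -3, 1, -1, -1]
Stage 3 (DIFF): s[0]=-3, -1--3=2, -3--1=-2, 1--3=4, -1-1=-2, -1--1=0 -> [-3, 2, -2, 4, -2, 0]
Stage 4 (AMPLIFY 2): -3*2=-6, 2*2=4, -2*2=-4, 4*2=8, -2*2=-4, 0*2=0 -> [-6, 4, -4, 8, -4, 0]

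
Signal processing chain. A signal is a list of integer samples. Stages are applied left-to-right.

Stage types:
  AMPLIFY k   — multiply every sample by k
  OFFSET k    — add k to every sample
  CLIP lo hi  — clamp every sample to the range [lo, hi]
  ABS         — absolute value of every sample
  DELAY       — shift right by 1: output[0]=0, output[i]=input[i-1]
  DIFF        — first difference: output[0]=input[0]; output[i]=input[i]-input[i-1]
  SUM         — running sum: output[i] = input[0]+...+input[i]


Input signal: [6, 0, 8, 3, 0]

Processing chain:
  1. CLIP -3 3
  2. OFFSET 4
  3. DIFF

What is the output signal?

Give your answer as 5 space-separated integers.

Input: [6, 0, 8, 3, 0]
Stage 1 (CLIP -3 3): clip(6,-3,3)=3, clip(0,-3,3)=0, clip(8,-3,3)=3, clip(3,-3,3)=3, clip(0,-3,3)=0 -> [3, 0, 3, 3, 0]
Stage 2 (OFFSET 4): 3+4=7, 0+4=4, 3+4=7, 3+4=7, 0+4=4 -> [7, 4, 7, 7, 4]
Stage 3 (DIFF): s[0]=7, 4-7=-3, 7-4=3, 7-7=0, 4-7=-3 -> [7, -3, 3, 0, -3]

Answer: 7 -3 3 0 -3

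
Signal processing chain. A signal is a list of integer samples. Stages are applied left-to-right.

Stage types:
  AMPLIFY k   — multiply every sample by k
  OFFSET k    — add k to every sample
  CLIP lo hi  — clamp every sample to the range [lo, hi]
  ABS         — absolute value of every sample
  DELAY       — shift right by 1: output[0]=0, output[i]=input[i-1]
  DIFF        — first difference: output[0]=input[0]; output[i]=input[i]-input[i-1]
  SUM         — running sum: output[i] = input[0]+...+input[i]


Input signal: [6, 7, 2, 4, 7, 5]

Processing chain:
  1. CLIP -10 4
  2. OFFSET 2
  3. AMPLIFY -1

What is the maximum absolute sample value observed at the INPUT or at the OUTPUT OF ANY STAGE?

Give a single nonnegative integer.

Input: [6, 7, 2, 4, 7, 5] (max |s|=7)
Stage 1 (CLIP -10 4): clip(6,-10,4)=4, clip(7,-10,4)=4, clip(2,-10,4)=2, clip(4,-10,4)=4, clip(7,-10,4)=4, clip(5,-10,4)=4 -> [4, 4, 2, 4, 4, 4] (max |s|=4)
Stage 2 (OFFSET 2): 4+2=6, 4+2=6, 2+2=4, 4+2=6, 4+2=6, 4+2=6 -> [6, 6, 4, 6, 6, 6] (max |s|=6)
Stage 3 (AMPLIFY -1): 6*-1=-6, 6*-1=-6, 4*-1=-4, 6*-1=-6, 6*-1=-6, 6*-1=-6 -> [-6, -6, -4, -6, -6, -6] (max |s|=6)
Overall max amplitude: 7

Answer: 7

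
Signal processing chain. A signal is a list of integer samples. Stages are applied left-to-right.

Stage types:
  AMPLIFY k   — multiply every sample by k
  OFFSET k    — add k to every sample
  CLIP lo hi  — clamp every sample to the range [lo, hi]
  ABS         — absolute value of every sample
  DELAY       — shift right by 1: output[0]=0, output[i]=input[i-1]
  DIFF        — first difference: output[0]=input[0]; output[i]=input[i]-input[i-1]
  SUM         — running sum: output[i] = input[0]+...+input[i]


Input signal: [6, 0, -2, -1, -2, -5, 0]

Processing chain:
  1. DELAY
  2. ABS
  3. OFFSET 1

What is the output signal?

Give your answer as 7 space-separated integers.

Answer: 1 7 1 3 2 3 6

Derivation:
Input: [6, 0, -2, -1, -2, -5, 0]
Stage 1 (DELAY): [0, 6, 0, -2, -1, -2, -5] = [0, 6, 0, -2, -1, -2, -5] -> [0, 6, 0, -2, -1, -2, -5]
Stage 2 (ABS): |0|=0, |6|=6, |0|=0, |-2|=2, |-1|=1, |-2|=2, |-5|=5 -> [0, 6, 0, 2, 1, 2, 5]
Stage 3 (OFFSET 1): 0+1=1, 6+1=7, 0+1=1, 2+1=3, 1+1=2, 2+1=3, 5+1=6 -> [1, 7, 1, 3, 2, 3, 6]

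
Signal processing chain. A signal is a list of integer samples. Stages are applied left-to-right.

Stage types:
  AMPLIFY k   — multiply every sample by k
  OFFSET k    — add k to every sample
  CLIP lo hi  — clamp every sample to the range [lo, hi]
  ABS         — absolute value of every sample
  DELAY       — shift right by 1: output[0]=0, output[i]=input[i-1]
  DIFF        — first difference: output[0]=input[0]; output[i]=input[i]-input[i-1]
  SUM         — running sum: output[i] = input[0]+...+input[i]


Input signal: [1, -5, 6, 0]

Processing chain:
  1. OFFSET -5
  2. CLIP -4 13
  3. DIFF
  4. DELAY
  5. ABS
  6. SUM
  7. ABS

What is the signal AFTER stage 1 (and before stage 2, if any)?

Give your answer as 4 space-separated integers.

Answer: -4 -10 1 -5

Derivation:
Input: [1, -5, 6, 0]
Stage 1 (OFFSET -5): 1+-5=-4, -5+-5=-10, 6+-5=1, 0+-5=-5 -> [-4, -10, 1, -5]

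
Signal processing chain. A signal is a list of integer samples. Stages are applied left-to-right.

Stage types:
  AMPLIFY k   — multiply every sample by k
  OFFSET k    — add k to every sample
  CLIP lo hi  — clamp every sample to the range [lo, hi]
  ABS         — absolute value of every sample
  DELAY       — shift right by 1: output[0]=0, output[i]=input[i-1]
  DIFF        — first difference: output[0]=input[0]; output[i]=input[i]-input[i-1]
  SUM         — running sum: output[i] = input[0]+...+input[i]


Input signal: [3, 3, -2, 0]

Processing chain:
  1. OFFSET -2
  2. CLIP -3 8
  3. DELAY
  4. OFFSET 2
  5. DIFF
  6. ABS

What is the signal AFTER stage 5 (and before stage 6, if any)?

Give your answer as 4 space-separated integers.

Answer: 2 1 0 -4

Derivation:
Input: [3, 3, -2, 0]
Stage 1 (OFFSET -2): 3+-2=1, 3+-2=1, -2+-2=-4, 0+-2=-2 -> [1, 1, -4, -2]
Stage 2 (CLIP -3 8): clip(1,-3,8)=1, clip(1,-3,8)=1, clip(-4,-3,8)=-3, clip(-2,-3,8)=-2 -> [1, 1, -3, -2]
Stage 3 (DELAY): [0, 1, 1, -3] = [0, 1, 1, -3] -> [0, 1, 1, -3]
Stage 4 (OFFSET 2): 0+2=2, 1+2=3, 1+2=3, -3+2=-1 -> [2, 3, 3, -1]
Stage 5 (DIFF): s[0]=2, 3-2=1, 3-3=0, -1-3=-4 -> [2, 1, 0, -4]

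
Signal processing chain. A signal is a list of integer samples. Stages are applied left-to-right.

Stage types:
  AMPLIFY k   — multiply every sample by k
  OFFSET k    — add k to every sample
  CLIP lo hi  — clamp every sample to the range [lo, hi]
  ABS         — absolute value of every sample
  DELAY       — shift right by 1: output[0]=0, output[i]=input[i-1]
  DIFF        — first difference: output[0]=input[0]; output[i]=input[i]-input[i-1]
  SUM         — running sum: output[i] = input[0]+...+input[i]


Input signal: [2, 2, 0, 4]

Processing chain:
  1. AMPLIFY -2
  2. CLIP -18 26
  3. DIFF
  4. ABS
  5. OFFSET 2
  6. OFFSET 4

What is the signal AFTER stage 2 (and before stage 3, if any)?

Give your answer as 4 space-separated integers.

Input: [2, 2, 0, 4]
Stage 1 (AMPLIFY -2): 2*-2=-4, 2*-2=-4, 0*-2=0, 4*-2=-8 -> [-4, -4, 0, -8]
Stage 2 (CLIP -18 26): clip(-4,-18,26)=-4, clip(-4,-18,26)=-4, clip(0,-18,26)=0, clip(-8,-18,26)=-8 -> [-4, -4, 0, -8]

Answer: -4 -4 0 -8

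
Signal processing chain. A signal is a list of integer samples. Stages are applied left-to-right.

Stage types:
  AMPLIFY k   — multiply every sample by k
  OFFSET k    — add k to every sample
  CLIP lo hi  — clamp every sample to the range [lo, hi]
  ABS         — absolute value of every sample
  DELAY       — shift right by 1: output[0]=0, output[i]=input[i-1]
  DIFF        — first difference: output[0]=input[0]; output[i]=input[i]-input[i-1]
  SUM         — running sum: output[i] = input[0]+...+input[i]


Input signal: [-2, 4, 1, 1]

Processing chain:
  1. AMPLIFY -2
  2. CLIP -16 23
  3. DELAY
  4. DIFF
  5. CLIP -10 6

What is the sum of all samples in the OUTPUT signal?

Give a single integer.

Input: [-2, 4, 1, 1]
Stage 1 (AMPLIFY -2): -2*-2=4, 4*-2=-8, 1*-2=-2, 1*-2=-2 -> [4, -8, -2, -2]
Stage 2 (CLIP -16 23): clip(4,-16,23)=4, clip(-8,-16,23)=-8, clip(-2,-16,23)=-2, clip(-2,-16,23)=-2 -> [4, -8, -2, -2]
Stage 3 (DELAY): [0, 4, -8, -2] = [0, 4, -8, -2] -> [0, 4, -8, -2]
Stage 4 (DIFF): s[0]=0, 4-0=4, -8-4=-12, -2--8=6 -> [0, 4, -12, 6]
Stage 5 (CLIP -10 6): clip(0,-10,6)=0, clip(4,-10,6)=4, clip(-12,-10,6)=-10, clip(6,-10,6)=6 -> [0, 4, -10, 6]
Output sum: 0

Answer: 0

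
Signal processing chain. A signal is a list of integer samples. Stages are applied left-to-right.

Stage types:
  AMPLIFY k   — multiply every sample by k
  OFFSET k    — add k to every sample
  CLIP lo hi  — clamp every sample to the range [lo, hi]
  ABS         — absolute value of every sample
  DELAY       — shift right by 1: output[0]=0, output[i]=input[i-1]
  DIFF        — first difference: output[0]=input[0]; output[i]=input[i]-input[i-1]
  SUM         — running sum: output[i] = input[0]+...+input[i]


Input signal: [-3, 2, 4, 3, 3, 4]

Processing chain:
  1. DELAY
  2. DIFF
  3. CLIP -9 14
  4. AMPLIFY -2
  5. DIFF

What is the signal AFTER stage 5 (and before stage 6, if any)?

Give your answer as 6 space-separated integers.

Answer: 0 6 -16 6 6 -2

Derivation:
Input: [-3, 2, 4, 3, 3, 4]
Stage 1 (DELAY): [0, -3, 2, 4, 3, 3] = [0, -3, 2, 4, 3, 3] -> [0, -3, 2, 4, 3, 3]
Stage 2 (DIFF): s[0]=0, -3-0=-3, 2--3=5, 4-2=2, 3-4=-1, 3-3=0 -> [0, -3, 5, 2, -1, 0]
Stage 3 (CLIP -9 14): clip(0,-9,14)=0, clip(-3,-9,14)=-3, clip(5,-9,14)=5, clip(2,-9,14)=2, clip(-1,-9,14)=-1, clip(0,-9,14)=0 -> [0, -3, 5, 2, -1, 0]
Stage 4 (AMPLIFY -2): 0*-2=0, -3*-2=6, 5*-2=-10, 2*-2=-4, -1*-2=2, 0*-2=0 -> [0, 6, -10, -4, 2, 0]
Stage 5 (DIFF): s[0]=0, 6-0=6, -10-6=-16, -4--10=6, 2--4=6, 0-2=-2 -> [0, 6, -16, 6, 6, -2]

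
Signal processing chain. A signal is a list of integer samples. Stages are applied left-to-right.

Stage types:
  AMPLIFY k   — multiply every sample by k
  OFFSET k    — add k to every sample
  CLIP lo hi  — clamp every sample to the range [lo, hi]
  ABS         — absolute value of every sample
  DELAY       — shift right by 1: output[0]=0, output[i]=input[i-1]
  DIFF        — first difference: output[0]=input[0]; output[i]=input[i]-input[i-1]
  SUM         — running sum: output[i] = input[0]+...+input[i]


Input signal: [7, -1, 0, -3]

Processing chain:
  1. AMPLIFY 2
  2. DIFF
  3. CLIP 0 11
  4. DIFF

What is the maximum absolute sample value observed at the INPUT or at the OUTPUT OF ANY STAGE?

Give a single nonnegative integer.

Answer: 16

Derivation:
Input: [7, -1, 0, -3] (max |s|=7)
Stage 1 (AMPLIFY 2): 7*2=14, -1*2=-2, 0*2=0, -3*2=-6 -> [14, -2, 0, -6] (max |s|=14)
Stage 2 (DIFF): s[0]=14, -2-14=-16, 0--2=2, -6-0=-6 -> [14, -16, 2, -6] (max |s|=16)
Stage 3 (CLIP 0 11): clip(14,0,11)=11, clip(-16,0,11)=0, clip(2,0,11)=2, clip(-6,0,11)=0 -> [11, 0, 2, 0] (max |s|=11)
Stage 4 (DIFF): s[0]=11, 0-11=-11, 2-0=2, 0-2=-2 -> [11, -11, 2, -2] (max |s|=11)
Overall max amplitude: 16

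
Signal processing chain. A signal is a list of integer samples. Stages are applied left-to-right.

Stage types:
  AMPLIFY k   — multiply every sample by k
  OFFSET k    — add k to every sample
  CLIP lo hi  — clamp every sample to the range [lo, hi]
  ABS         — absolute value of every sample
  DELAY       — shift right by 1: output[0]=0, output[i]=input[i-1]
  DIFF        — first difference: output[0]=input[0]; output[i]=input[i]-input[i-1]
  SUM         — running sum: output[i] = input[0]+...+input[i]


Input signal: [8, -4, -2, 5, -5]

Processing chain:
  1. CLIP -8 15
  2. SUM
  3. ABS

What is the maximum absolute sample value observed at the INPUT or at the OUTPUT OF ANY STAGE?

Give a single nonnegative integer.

Answer: 8

Derivation:
Input: [8, -4, -2, 5, -5] (max |s|=8)
Stage 1 (CLIP -8 15): clip(8,-8,15)=8, clip(-4,-8,15)=-4, clip(-2,-8,15)=-2, clip(5,-8,15)=5, clip(-5,-8,15)=-5 -> [8, -4, -2, 5, -5] (max |s|=8)
Stage 2 (SUM): sum[0..0]=8, sum[0..1]=4, sum[0..2]=2, sum[0..3]=7, sum[0..4]=2 -> [8, 4, 2, 7, 2] (max |s|=8)
Stage 3 (ABS): |8|=8, |4|=4, |2|=2, |7|=7, |2|=2 -> [8, 4, 2, 7, 2] (max |s|=8)
Overall max amplitude: 8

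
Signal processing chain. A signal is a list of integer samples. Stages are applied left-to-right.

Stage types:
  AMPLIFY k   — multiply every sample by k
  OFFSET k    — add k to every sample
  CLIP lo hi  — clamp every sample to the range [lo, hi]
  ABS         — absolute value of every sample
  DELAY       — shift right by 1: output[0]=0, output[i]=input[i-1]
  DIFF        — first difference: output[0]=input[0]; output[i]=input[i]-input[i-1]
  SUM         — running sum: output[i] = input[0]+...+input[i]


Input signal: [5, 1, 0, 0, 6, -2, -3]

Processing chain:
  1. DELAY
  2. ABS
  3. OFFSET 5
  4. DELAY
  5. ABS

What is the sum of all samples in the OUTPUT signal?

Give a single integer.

Answer: 42

Derivation:
Input: [5, 1, 0, 0, 6, -2, -3]
Stage 1 (DELAY): [0, 5, 1, 0, 0, 6, -2] = [0, 5, 1, 0, 0, 6, -2] -> [0, 5, 1, 0, 0, 6, -2]
Stage 2 (ABS): |0|=0, |5|=5, |1|=1, |0|=0, |0|=0, |6|=6, |-2|=2 -> [0, 5, 1, 0, 0, 6, 2]
Stage 3 (OFFSET 5): 0+5=5, 5+5=10, 1+5=6, 0+5=5, 0+5=5, 6+5=11, 2+5=7 -> [5, 10, 6, 5, 5, 11, 7]
Stage 4 (DELAY): [0, 5, 10, 6, 5, 5, 11] = [0, 5, 10, 6, 5, 5, 11] -> [0, 5, 10, 6, 5, 5, 11]
Stage 5 (ABS): |0|=0, |5|=5, |10|=10, |6|=6, |5|=5, |5|=5, |11|=11 -> [0, 5, 10, 6, 5, 5, 11]
Output sum: 42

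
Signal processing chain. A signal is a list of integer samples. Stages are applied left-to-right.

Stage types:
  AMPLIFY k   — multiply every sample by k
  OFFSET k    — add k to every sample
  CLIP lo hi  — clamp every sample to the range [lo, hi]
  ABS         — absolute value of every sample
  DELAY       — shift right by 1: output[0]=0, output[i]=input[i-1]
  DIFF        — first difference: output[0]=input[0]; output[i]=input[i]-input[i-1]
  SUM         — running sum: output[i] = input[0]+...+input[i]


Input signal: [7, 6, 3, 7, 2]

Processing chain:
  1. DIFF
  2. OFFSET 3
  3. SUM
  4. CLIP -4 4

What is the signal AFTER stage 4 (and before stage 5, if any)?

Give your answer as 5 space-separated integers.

Answer: 4 4 4 4 4

Derivation:
Input: [7, 6, 3, 7, 2]
Stage 1 (DIFF): s[0]=7, 6-7=-1, 3-6=-3, 7-3=4, 2-7=-5 -> [7, -1, -3, 4, -5]
Stage 2 (OFFSET 3): 7+3=10, -1+3=2, -3+3=0, 4+3=7, -5+3=-2 -> [10, 2, 0, 7, -2]
Stage 3 (SUM): sum[0..0]=10, sum[0..1]=12, sum[0..2]=12, sum[0..3]=19, sum[0..4]=17 -> [10, 12, 12, 19, 17]
Stage 4 (CLIP -4 4): clip(10,-4,4)=4, clip(12,-4,4)=4, clip(12,-4,4)=4, clip(19,-4,4)=4, clip(17,-4,4)=4 -> [4, 4, 4, 4, 4]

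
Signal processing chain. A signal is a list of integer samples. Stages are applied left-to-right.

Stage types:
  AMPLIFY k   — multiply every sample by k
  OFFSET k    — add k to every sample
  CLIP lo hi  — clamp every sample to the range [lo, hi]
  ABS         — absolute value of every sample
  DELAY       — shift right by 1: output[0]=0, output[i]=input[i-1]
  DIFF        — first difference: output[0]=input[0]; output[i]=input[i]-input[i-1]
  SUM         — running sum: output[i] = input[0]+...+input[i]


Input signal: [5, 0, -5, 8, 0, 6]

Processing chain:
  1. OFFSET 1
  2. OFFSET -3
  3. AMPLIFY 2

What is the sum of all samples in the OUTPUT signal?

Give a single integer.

Input: [5, 0, -5, 8, 0, 6]
Stage 1 (OFFSET 1): 5+1=6, 0+1=1, -5+1=-4, 8+1=9, 0+1=1, 6+1=7 -> [6, 1, -4, 9, 1, 7]
Stage 2 (OFFSET -3): 6+-3=3, 1+-3=-2, -4+-3=-7, 9+-3=6, 1+-3=-2, 7+-3=4 -> [3, -2, -7, 6, -2, 4]
Stage 3 (AMPLIFY 2): 3*2=6, -2*2=-4, -7*2=-14, 6*2=12, -2*2=-4, 4*2=8 -> [6, -4, -14, 12, -4, 8]
Output sum: 4

Answer: 4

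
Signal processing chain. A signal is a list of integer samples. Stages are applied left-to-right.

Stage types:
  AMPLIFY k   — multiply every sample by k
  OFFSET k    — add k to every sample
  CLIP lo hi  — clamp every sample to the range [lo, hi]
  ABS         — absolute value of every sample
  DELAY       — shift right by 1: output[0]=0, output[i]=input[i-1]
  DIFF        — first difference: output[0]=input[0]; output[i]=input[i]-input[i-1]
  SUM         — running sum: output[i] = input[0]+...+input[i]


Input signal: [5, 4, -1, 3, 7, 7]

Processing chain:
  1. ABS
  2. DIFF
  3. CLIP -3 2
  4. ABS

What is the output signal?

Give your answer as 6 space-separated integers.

Answer: 2 1 3 2 2 0

Derivation:
Input: [5, 4, -1, 3, 7, 7]
Stage 1 (ABS): |5|=5, |4|=4, |-1|=1, |3|=3, |7|=7, |7|=7 -> [5, 4, 1, 3, 7, 7]
Stage 2 (DIFF): s[0]=5, 4-5=-1, 1-4=-3, 3-1=2, 7-3=4, 7-7=0 -> [5, -1, -3, 2, 4, 0]
Stage 3 (CLIP -3 2): clip(5,-3,2)=2, clip(-1,-3,2)=-1, clip(-3,-3,2)=-3, clip(2,-3,2)=2, clip(4,-3,2)=2, clip(0,-3,2)=0 -> [2, -1, -3, 2, 2, 0]
Stage 4 (ABS): |2|=2, |-1|=1, |-3|=3, |2|=2, |2|=2, |0|=0 -> [2, 1, 3, 2, 2, 0]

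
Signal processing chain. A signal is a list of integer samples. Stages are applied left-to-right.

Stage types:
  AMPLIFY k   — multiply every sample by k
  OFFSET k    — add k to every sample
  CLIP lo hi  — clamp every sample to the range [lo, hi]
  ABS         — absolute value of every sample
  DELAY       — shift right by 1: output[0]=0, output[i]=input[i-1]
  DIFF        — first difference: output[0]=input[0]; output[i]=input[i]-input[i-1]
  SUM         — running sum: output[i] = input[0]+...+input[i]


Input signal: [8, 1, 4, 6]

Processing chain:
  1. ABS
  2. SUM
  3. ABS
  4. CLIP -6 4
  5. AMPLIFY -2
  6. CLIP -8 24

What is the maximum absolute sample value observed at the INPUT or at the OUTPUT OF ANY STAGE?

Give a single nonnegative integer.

Input: [8, 1, 4, 6] (max |s|=8)
Stage 1 (ABS): |8|=8, |1|=1, |4|=4, |6|=6 -> [8, 1, 4, 6] (max |s|=8)
Stage 2 (SUM): sum[0..0]=8, sum[0..1]=9, sum[0..2]=13, sum[0..3]=19 -> [8, 9, 13, 19] (max |s|=19)
Stage 3 (ABS): |8|=8, |9|=9, |13|=13, |19|=19 -> [8, 9, 13, 19] (max |s|=19)
Stage 4 (CLIP -6 4): clip(8,-6,4)=4, clip(9,-6,4)=4, clip(13,-6,4)=4, clip(19,-6,4)=4 -> [4, 4, 4, 4] (max |s|=4)
Stage 5 (AMPLIFY -2): 4*-2=-8, 4*-2=-8, 4*-2=-8, 4*-2=-8 -> [-8, -8, -8, -8] (max |s|=8)
Stage 6 (CLIP -8 24): clip(-8,-8,24)=-8, clip(-8,-8,24)=-8, clip(-8,-8,24)=-8, clip(-8,-8,24)=-8 -> [-8, -8, -8, -8] (max |s|=8)
Overall max amplitude: 19

Answer: 19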